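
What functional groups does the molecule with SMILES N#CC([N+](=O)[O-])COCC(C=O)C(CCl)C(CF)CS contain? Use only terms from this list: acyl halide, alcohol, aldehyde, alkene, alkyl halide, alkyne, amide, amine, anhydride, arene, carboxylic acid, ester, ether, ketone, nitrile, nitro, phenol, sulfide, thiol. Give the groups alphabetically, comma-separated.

Taking each segment in turn:
  N≡C: N≡C–: carbon triple-bonded to nitrogen → nitrile.
  CH(NO2): –NO2 on an sp³ carbon → nitro (the N=O is not a carbonyl).
  CH2OCH2: C–O–C with sp³ carbons on both sides and no adjacent C=O → ether.
  CH(CHO): pendant –CHO: carbonyl C bonded to C and H → aldehyde.
  CH(CH2Cl): pendant –CH2X: halogen on sp³ carbon → alkyl halide.
  CH(CH2F): pendant –CH2X: halogen on sp³ carbon → alkyl halide.
  CH2SH: –SH on an sp³ carbon → thiol.

aldehyde, alkyl halide, ether, nitrile, nitro, thiol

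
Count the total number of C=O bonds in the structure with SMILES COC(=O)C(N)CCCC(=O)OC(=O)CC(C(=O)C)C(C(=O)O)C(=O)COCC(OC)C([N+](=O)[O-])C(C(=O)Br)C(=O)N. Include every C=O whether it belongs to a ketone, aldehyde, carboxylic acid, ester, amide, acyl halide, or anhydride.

CH3OOC: ester, 1 C=O (running total 1).
CH2CO-O-COCH2: anhydride, 2 C=O (running total 3).
CH(COCH3): ketone, 1 C=O (running total 4).
CH(COOH): carboxylic acid, 1 C=O (running total 5).
CO: ketone, 1 C=O (running total 6).
CH(COBr): acyl halide, 1 C=O (running total 7).
CONH2: amide, 1 C=O (running total 8).

8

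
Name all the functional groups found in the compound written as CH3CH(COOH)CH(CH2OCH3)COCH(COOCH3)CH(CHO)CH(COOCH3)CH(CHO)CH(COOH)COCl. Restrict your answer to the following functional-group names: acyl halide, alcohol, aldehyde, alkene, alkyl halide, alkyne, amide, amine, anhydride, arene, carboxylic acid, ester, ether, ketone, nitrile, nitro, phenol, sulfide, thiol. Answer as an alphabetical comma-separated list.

acyl halide, aldehyde, carboxylic acid, ester, ether, ketone

Reading the structure from left to right:
  CH(COOH): pendant –COOH: carbonyl C bonded to C and –OH → carboxylic acid.
  CH(CH2OCH3): pendant –CH2OCH3: C–O–C linkage → ether.
  CO: –C(=O)– with carbon on both sides → ketone.
  CH(COOCH3): pendant –COOCH3: carbonyl C bonded to C and –OCH3 → ester.
  CH(CHO): pendant –CHO: carbonyl C bonded to C and H → aldehyde.
  CH(COOCH3): pendant –COOCH3: carbonyl C bonded to C and –OCH3 → ester.
  CH(CHO): pendant –CHO: carbonyl C bonded to C and H → aldehyde.
  CH(COOH): pendant –COOH: carbonyl C bonded to C and –OH → carboxylic acid.
  COCl: –C(=O)Cl: carbonyl C bonded to C and to a halogen → acyl halide (not alkyl halide).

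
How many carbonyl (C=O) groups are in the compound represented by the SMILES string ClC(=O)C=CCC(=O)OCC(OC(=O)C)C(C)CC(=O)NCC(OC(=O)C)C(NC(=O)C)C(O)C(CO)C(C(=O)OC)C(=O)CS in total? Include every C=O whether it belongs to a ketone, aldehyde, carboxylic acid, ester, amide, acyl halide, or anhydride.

ClCO: acyl halide, 1 C=O (running total 1).
CH2COOCH2: ester, 1 C=O (running total 2).
CH(OCOCH3): ester, 1 C=O (running total 3).
CH2CONHCH2: amide, 1 C=O (running total 4).
CH(OCOCH3): ester, 1 C=O (running total 5).
CH(NHCOCH3): amide, 1 C=O (running total 6).
CH(COOCH3): ester, 1 C=O (running total 7).
CO: ketone, 1 C=O (running total 8).

8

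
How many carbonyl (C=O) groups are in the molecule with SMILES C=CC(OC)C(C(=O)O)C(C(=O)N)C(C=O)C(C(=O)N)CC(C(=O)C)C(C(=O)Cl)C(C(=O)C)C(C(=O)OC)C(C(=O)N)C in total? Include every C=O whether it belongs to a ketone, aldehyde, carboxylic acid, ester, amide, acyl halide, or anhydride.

9

CH(COOH): carboxylic acid, 1 C=O (running total 1).
CH(CONH2): amide, 1 C=O (running total 2).
CH(CHO): aldehyde, 1 C=O (running total 3).
CH(CONH2): amide, 1 C=O (running total 4).
CH(COCH3): ketone, 1 C=O (running total 5).
CH(COCl): acyl halide, 1 C=O (running total 6).
CH(COCH3): ketone, 1 C=O (running total 7).
CH(COOCH3): ester, 1 C=O (running total 8).
CH(CONH2): amide, 1 C=O (running total 9).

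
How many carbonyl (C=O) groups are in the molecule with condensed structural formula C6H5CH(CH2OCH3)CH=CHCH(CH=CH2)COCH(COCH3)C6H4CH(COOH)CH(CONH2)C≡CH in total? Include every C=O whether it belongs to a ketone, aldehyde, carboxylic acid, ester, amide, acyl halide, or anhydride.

4

CO: ketone, 1 C=O (running total 1).
CH(COCH3): ketone, 1 C=O (running total 2).
CH(COOH): carboxylic acid, 1 C=O (running total 3).
CH(CONH2): amide, 1 C=O (running total 4).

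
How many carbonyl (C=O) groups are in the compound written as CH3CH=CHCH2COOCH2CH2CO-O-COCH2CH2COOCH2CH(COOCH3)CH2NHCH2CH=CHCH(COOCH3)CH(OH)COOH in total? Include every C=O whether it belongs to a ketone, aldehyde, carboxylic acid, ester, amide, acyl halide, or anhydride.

CH2COOCH2: ester, 1 C=O (running total 1).
CH2CO-O-COCH2: anhydride, 2 C=O (running total 3).
CH2COOCH2: ester, 1 C=O (running total 4).
CH(COOCH3): ester, 1 C=O (running total 5).
CH(COOCH3): ester, 1 C=O (running total 6).
COOH: carboxylic acid, 1 C=O (running total 7).

7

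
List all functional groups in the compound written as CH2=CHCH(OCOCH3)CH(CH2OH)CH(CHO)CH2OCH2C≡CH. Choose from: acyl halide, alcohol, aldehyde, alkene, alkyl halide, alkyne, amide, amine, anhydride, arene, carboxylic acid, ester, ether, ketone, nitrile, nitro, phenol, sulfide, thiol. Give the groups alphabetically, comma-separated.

C=C double bond → alkene.
pendant –OC(=O)CH3: an acyloxy group → ester.
pendant –CH2OH on an sp³ backbone C → alcohol.
pendant –CHO: carbonyl C bonded to C and H → aldehyde.
C–O–C with sp³ carbons on both sides and no adjacent C=O → ether.
C≡C triple bond → alkyne.

alcohol, aldehyde, alkene, alkyne, ester, ether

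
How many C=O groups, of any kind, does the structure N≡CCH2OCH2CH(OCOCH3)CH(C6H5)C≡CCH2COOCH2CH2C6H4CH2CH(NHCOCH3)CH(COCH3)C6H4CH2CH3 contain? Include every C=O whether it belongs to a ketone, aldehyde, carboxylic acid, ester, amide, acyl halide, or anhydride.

CH(OCOCH3): ester, 1 C=O (running total 1).
CH2COOCH2: ester, 1 C=O (running total 2).
CH(NHCOCH3): amide, 1 C=O (running total 3).
CH(COCH3): ketone, 1 C=O (running total 4).

4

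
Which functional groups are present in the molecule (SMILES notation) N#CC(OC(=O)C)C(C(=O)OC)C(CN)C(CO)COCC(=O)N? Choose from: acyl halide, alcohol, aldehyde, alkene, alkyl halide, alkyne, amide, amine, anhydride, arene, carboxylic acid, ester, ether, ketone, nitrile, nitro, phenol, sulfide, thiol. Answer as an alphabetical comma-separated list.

alcohol, amide, amine, ester, ether, nitrile

Working along the chain:
  N≡C: N≡C–: carbon triple-bonded to nitrogen → nitrile.
  CH(OCOCH3): pendant –OC(=O)CH3: an acyloxy group → ester.
  CH(COOCH3): pendant –COOCH3: carbonyl C bonded to C and –OCH3 → ester.
  CH(CH2NH2): pendant –CH2NH2: N on sp³ C, no adjacent C=O → amine.
  CH(CH2OH): pendant –CH2OH on an sp³ backbone C → alcohol.
  CH2OCH2: C–O–C with sp³ carbons on both sides and no adjacent C=O → ether.
  CONH2: –C(=O)NH2: carbonyl C bonded to C and to N → amide (the N is not a separate amine).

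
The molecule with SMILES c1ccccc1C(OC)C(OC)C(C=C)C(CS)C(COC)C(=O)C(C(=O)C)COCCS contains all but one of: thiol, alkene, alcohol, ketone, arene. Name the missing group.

alkene: present (CH(CH=CH2) — pendant –CH=CH2: C=C double bond → alkene).
thiol: present (CH(CH2SH) — pendant –CH2SH → thiol).
arene: present (C6H5 — C6H5– phenyl ring → arene).
ketone: present (CO — –C(=O)– with carbon on both sides → ketone).
alcohol: no segment matches this pattern.

alcohol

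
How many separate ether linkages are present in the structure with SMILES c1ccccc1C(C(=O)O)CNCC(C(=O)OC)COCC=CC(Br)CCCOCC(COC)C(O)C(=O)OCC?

3

Reading the structure from left to right:
  C6H5: C6H5– phenyl ring → arene.
  CH(COOH): pendant –COOH: carbonyl C bonded to C and –OH → carboxylic acid.
  CH2NHCH2: C–N–C with sp³ carbons and no adjacent C=O → amine (secondary).
  CH(COOCH3): pendant –COOCH3: carbonyl C bonded to C and –OCH3 → ester.
  CH2OCH2: C–O–C with sp³ carbons on both sides and no adjacent C=O → ether.
  CH=CH: C=C double bond → alkene.
  CH(Br): halogen on an sp³ carbon → alkyl halide.
  CH2OCH2: C–O–C with sp³ carbons on both sides and no adjacent C=O → ether.
  CH(CH2OCH3): pendant –CH2OCH3: C–O–C linkage → ether.
  CH(OH): –OH on an sp³ carbon → alcohol (secondary).
  COOCH2CH3: –C(=O)OCH2CH3: carbonyl C bonded to C and to –OEt → ester.
Ether appears at: CH2OCH2, CH2OCH2, CH(CH2OCH3) → 3.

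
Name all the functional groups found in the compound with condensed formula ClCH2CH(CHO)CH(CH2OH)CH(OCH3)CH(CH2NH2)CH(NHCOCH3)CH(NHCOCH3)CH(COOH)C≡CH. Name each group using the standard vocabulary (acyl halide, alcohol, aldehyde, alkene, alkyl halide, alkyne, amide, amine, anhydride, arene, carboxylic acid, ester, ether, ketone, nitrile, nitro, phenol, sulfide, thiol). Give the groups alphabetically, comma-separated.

halogen on an sp³ carbon → alkyl halide.
pendant –CHO: carbonyl C bonded to C and H → aldehyde.
pendant –CH2OH on an sp³ backbone C → alcohol.
pendant –OCH3: C–O–C with sp³ C, no adjacent C=O → ether.
pendant –CH2NH2: N on sp³ C, no adjacent C=O → amine.
pendant –NHC(=O)CH3: N bonded to a carbonyl → amide (not amine).
pendant –NHC(=O)CH3: N bonded to a carbonyl → amide (not amine).
pendant –COOH: carbonyl C bonded to C and –OH → carboxylic acid.
C≡C triple bond → alkyne.

alcohol, aldehyde, alkyl halide, alkyne, amide, amine, carboxylic acid, ether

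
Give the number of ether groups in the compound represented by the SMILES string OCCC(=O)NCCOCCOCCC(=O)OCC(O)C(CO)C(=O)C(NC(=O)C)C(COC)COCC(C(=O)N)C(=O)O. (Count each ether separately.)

Working along the chain:
  HOCH2: HO– on an sp³ carbon → alcohol.
  CH2CONHCH2: –C(=O)–N– linkage → amide (the N is not an amine).
  CH2OCH2: C–O–C with sp³ carbons on both sides and no adjacent C=O → ether.
  CH2OCH2: C–O–C with sp³ carbons on both sides and no adjacent C=O → ether.
  CH2COOCH2: –C(=O)–O–C with C on the carbonyl side → ester.
  CH(OH): –OH on an sp³ carbon → alcohol (secondary).
  CH(CH2OH): pendant –CH2OH on an sp³ backbone C → alcohol.
  CO: –C(=O)– with carbon on both sides → ketone.
  CH(NHCOCH3): pendant –NHC(=O)CH3: N bonded to a carbonyl → amide (not amine).
  CH(CH2OCH3): pendant –CH2OCH3: C–O–C linkage → ether.
  CH2OCH2: C–O–C with sp³ carbons on both sides and no adjacent C=O → ether.
  CH(CONH2): pendant –CONH2: carbonyl C bonded to C and N → amide.
  COOH: –COOH: carbonyl C bonded to –OH and C → carboxylic acid (the –OH is not a separate alcohol).
Ether appears at: CH2OCH2, CH2OCH2, CH(CH2OCH3), CH2OCH2 → 4.

4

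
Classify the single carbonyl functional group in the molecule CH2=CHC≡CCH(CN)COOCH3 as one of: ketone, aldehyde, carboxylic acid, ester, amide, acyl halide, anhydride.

The carbonyl is in the COOCH3 segment: –C(=O)OCH3: carbonyl C bonded to C and to –OCH3 → ester (not ketone + ether).

ester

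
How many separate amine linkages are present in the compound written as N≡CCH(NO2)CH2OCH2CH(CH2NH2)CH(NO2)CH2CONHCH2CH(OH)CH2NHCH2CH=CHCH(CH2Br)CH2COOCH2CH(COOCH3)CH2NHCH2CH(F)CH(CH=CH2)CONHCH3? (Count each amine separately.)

Reading the structure from left to right:
  N≡C: N≡C–: carbon triple-bonded to nitrogen → nitrile.
  CH(NO2): –NO2 on an sp³ carbon → nitro (the N=O is not a carbonyl).
  CH2OCH2: C–O–C with sp³ carbons on both sides and no adjacent C=O → ether.
  CH(CH2NH2): pendant –CH2NH2: N on sp³ C, no adjacent C=O → amine.
  CH(NO2): –NO2 on an sp³ carbon → nitro (the N=O is not a carbonyl).
  CH2CONHCH2: –C(=O)–N– linkage → amide (the N is not an amine).
  CH(OH): –OH on an sp³ carbon → alcohol (secondary).
  CH2NHCH2: C–N–C with sp³ carbons and no adjacent C=O → amine (secondary).
  CH=CH: C=C double bond → alkene.
  CH(CH2Br): pendant –CH2X: halogen on sp³ carbon → alkyl halide.
  CH2COOCH2: –C(=O)–O–C with C on the carbonyl side → ester.
  CH(COOCH3): pendant –COOCH3: carbonyl C bonded to C and –OCH3 → ester.
  CH2NHCH2: C–N–C with sp³ carbons and no adjacent C=O → amine (secondary).
  CH(F): halogen on an sp³ carbon → alkyl halide.
  CH(CH=CH2): pendant –CH=CH2: C=C double bond → alkene.
  CONHCH3: –C(=O)NHCH3: carbonyl C bonded to C and to N → amide (the N is not an amine).
Amine appears at: CH(CH2NH2), CH2NHCH2, CH2NHCH2 → 3.

3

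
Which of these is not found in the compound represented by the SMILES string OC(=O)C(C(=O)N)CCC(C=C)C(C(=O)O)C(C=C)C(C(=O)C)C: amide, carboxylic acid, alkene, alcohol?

carboxylic acid: present (HOOC — –COOH: carbonyl C bonded to –OH and C → carboxylic acid (the –OH is not a separate alcohol)).
alkene: present (CH(CH=CH2) — pendant –CH=CH2: C=C double bond → alkene).
amide: present (CH(CONH2) — pendant –CONH2: carbonyl C bonded to C and N → amide).
alcohol: absent. In each of HOOC and CH(COOH), the –OH sits on a carbonyl carbon, making it part of a carboxylic acid, not an alcohol.

alcohol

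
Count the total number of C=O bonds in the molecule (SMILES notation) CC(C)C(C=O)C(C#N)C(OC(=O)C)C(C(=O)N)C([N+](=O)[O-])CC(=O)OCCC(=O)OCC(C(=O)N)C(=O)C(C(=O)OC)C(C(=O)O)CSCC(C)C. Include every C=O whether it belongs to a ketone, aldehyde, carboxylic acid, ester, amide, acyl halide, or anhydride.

9

CH(CHO): aldehyde, 1 C=O (running total 1).
CH(OCOCH3): ester, 1 C=O (running total 2).
CH(CONH2): amide, 1 C=O (running total 3).
CH2COOCH2: ester, 1 C=O (running total 4).
CH2COOCH2: ester, 1 C=O (running total 5).
CH(CONH2): amide, 1 C=O (running total 6).
CO: ketone, 1 C=O (running total 7).
CH(COOCH3): ester, 1 C=O (running total 8).
CH(COOH): carboxylic acid, 1 C=O (running total 9).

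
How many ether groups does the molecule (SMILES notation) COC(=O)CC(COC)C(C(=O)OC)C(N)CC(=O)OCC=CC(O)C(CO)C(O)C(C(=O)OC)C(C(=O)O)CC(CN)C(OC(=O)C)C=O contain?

Working along the chain:
  CH3OOC: CH3O–C(=O)–: carbonyl C bonded to C and to –OCH3 → ester (not ketone + ether).
  CH(CH2OCH3): pendant –CH2OCH3: C–O–C linkage → ether.
  CH(COOCH3): pendant –COOCH3: carbonyl C bonded to C and –OCH3 → ester.
  CH(NH2): –NH2 on an sp³ carbon with no adjacent C=O → amine.
  CH2COOCH2: –C(=O)–O–C with C on the carbonyl side → ester.
  CH=CH: C=C double bond → alkene.
  CH(OH): –OH on an sp³ carbon → alcohol (secondary).
  CH(CH2OH): pendant –CH2OH on an sp³ backbone C → alcohol.
  CH(OH): –OH on an sp³ carbon → alcohol (secondary).
  CH(COOCH3): pendant –COOCH3: carbonyl C bonded to C and –OCH3 → ester.
  CH(COOH): pendant –COOH: carbonyl C bonded to C and –OH → carboxylic acid.
  CH(CH2NH2): pendant –CH2NH2: N on sp³ C, no adjacent C=O → amine.
  CH(OCOCH3): pendant –OC(=O)CH3: an acyloxy group → ester.
  CHO: terminal –CHO: carbonyl C bonded to H and C → aldehyde.
Ether appears at: CH(CH2OCH3) → 1.

1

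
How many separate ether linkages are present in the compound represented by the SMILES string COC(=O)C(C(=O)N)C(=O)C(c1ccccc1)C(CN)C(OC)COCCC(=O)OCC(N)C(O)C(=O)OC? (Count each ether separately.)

2

Reading the structure from left to right:
  CH3OOC: CH3O–C(=O)–: carbonyl C bonded to C and to –OCH3 → ester (not ketone + ether).
  CH(CONH2): pendant –CONH2: carbonyl C bonded to C and N → amide.
  CO: –C(=O)– with carbon on both sides → ketone.
  CH(C6H5): pendant –C6H5: benzene ring → arene.
  CH(CH2NH2): pendant –CH2NH2: N on sp³ C, no adjacent C=O → amine.
  CH(OCH3): pendant –OCH3: C–O–C with sp³ C, no adjacent C=O → ether.
  CH2OCH2: C–O–C with sp³ carbons on both sides and no adjacent C=O → ether.
  CH2COOCH2: –C(=O)–O–C with C on the carbonyl side → ester.
  CH(NH2): –NH2 on an sp³ carbon with no adjacent C=O → amine.
  CH(OH): –OH on an sp³ carbon → alcohol (secondary).
  COOCH3: –C(=O)OCH3: carbonyl C bonded to C and to –OCH3 → ester (not ketone + ether).
Ether appears at: CH(OCH3), CH2OCH2 → 2.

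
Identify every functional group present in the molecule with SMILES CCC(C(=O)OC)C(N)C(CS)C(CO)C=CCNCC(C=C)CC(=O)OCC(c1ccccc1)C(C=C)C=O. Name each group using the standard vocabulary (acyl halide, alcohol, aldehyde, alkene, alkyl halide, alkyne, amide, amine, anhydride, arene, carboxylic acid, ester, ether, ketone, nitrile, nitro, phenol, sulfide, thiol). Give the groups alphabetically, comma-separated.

pendant –COOCH3: carbonyl C bonded to C and –OCH3 → ester.
–NH2 on an sp³ carbon with no adjacent C=O → amine.
pendant –CH2SH → thiol.
pendant –CH2OH on an sp³ backbone C → alcohol.
C=C double bond → alkene.
C–N–C with sp³ carbons and no adjacent C=O → amine (secondary).
pendant –CH=CH2: C=C double bond → alkene.
–C(=O)–O–C with C on the carbonyl side → ester.
pendant –C6H5: benzene ring → arene.
pendant –CH=CH2: C=C double bond → alkene.
terminal –CHO: carbonyl C bonded to H and C → aldehyde.

alcohol, aldehyde, alkene, amine, arene, ester, thiol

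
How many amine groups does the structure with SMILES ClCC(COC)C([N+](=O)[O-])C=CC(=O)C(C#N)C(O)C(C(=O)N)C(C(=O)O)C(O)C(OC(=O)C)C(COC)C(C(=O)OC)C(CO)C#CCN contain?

Taking each segment in turn:
  ClCH2: halogen on an sp³ carbon → alkyl halide.
  CH(CH2OCH3): pendant –CH2OCH3: C–O–C linkage → ether.
  CH(NO2): –NO2 on an sp³ carbon → nitro (the N=O is not a carbonyl).
  CH=CH: C=C double bond → alkene.
  CO: –C(=O)– with carbon on both sides → ketone.
  CH(CN): pendant –C≡N: nitrile.
  CH(OH): –OH on an sp³ carbon → alcohol (secondary).
  CH(CONH2): pendant –CONH2: carbonyl C bonded to C and N → amide.
  CH(COOH): pendant –COOH: carbonyl C bonded to C and –OH → carboxylic acid.
  CH(OH): –OH on an sp³ carbon → alcohol (secondary).
  CH(OCOCH3): pendant –OC(=O)CH3: an acyloxy group → ester.
  CH(CH2OCH3): pendant –CH2OCH3: C–O–C linkage → ether.
  CH(COOCH3): pendant –COOCH3: carbonyl C bonded to C and –OCH3 → ester.
  CH(CH2OH): pendant –CH2OH on an sp³ backbone C → alcohol.
  C≡C: C≡C triple bond → alkyne.
  CH2NH2: –NH2 on an sp³ carbon with no adjacent C=O → amine.
Amine appears at: CH2NH2 → 1.

1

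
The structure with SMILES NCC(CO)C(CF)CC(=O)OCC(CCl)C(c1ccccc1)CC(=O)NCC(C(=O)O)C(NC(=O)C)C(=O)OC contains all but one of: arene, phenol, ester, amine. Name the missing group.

phenol

amine: present (H2NCH2 — –NH2 on an sp³ carbon with no adjacent C=O → amine).
ester: present (CH2COOCH2 — –C(=O)–O–C with C on the carbonyl side → ester).
arene: present (CH(C6H5) — pendant –C6H5: benzene ring → arene).
phenol: absent. In CH(CH2OH), the –OH is on an sp³ carbon, not on an aromatic ring, so it is an alcohol.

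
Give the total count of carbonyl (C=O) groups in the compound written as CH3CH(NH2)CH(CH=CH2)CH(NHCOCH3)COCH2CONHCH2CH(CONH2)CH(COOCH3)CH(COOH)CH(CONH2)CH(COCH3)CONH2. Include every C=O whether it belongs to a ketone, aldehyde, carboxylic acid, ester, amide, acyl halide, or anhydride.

9

CH(NHCOCH3): amide, 1 C=O (running total 1).
CO: ketone, 1 C=O (running total 2).
CH2CONHCH2: amide, 1 C=O (running total 3).
CH(CONH2): amide, 1 C=O (running total 4).
CH(COOCH3): ester, 1 C=O (running total 5).
CH(COOH): carboxylic acid, 1 C=O (running total 6).
CH(CONH2): amide, 1 C=O (running total 7).
CH(COCH3): ketone, 1 C=O (running total 8).
CONH2: amide, 1 C=O (running total 9).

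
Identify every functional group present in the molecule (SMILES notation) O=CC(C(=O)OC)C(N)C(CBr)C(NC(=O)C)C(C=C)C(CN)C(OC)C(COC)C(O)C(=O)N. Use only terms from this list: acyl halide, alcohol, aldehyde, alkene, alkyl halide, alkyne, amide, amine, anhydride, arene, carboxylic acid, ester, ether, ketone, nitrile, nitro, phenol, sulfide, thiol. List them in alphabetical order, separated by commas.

alcohol, aldehyde, alkene, alkyl halide, amide, amine, ester, ether

terminal –CHO: carbonyl C bonded to H and C → aldehyde.
pendant –COOCH3: carbonyl C bonded to C and –OCH3 → ester.
–NH2 on an sp³ carbon with no adjacent C=O → amine.
pendant –CH2X: halogen on sp³ carbon → alkyl halide.
pendant –NHC(=O)CH3: N bonded to a carbonyl → amide (not amine).
pendant –CH=CH2: C=C double bond → alkene.
pendant –CH2NH2: N on sp³ C, no adjacent C=O → amine.
pendant –OCH3: C–O–C with sp³ C, no adjacent C=O → ether.
pendant –CH2OCH3: C–O–C linkage → ether.
–OH on an sp³ carbon → alcohol (secondary).
–C(=O)NH2: carbonyl C bonded to C and to N → amide (the N is not a separate amine).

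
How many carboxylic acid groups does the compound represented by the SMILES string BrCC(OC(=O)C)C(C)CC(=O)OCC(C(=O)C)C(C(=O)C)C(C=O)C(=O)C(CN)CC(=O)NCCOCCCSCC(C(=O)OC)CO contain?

halogen on an sp³ carbon → alkyl halide.
pendant –OC(=O)CH3: an acyloxy group → ester.
–C(=O)–O–C with C on the carbonyl side → ester.
pendant –COCH3: carbonyl C bonded to two carbons → ketone.
pendant –COCH3: carbonyl C bonded to two carbons → ketone.
pendant –CHO: carbonyl C bonded to C and H → aldehyde.
–C(=O)– with carbon on both sides → ketone.
pendant –CH2NH2: N on sp³ C, no adjacent C=O → amine.
–C(=O)–N– linkage → amide (the N is not an amine).
C–O–C with sp³ carbons on both sides and no adjacent C=O → ether.
C–S–C linkage → sulfide (thioether).
pendant –COOCH3: carbonyl C bonded to C and –OCH3 → ester.
–OH on an sp³ carbon → alcohol.
No segment is a carboxylic acid: CH(OCOCH3) is ester, not carboxylic acid; CH2COOCH2 is ester, not carboxylic acid; CH(CHO) is aldehyde, not carboxylic acid. → 0.

0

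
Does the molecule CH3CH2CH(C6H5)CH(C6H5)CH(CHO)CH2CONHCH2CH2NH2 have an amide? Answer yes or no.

yes

Taking each segment in turn:
  CH(C6H5): pendant –C6H5: benzene ring → arene.
  CH(C6H5): pendant –C6H5: benzene ring → arene.
  CH(CHO): pendant –CHO: carbonyl C bonded to C and H → aldehyde.
  CH2CONHCH2: –C(=O)–N– linkage → amide (the N is not an amine).
  CH2NH2: –NH2 on an sp³ carbon with no adjacent C=O → amine.
The CH2CONHCH2 segment supplies the amide: –C(=O)–N– linkage → amide (the N is not an amine).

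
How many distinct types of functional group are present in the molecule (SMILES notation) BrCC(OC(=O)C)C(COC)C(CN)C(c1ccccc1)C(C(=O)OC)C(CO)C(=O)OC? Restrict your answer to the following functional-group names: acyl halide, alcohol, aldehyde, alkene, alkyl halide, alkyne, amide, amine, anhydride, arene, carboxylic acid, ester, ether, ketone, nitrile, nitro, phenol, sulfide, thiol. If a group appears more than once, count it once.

6

Taking each segment in turn:
  BrCH2: halogen on an sp³ carbon → alkyl halide.
  CH(OCOCH3): pendant –OC(=O)CH3: an acyloxy group → ester.
  CH(CH2OCH3): pendant –CH2OCH3: C–O–C linkage → ether.
  CH(CH2NH2): pendant –CH2NH2: N on sp³ C, no adjacent C=O → amine.
  CH(C6H5): pendant –C6H5: benzene ring → arene.
  CH(COOCH3): pendant –COOCH3: carbonyl C bonded to C and –OCH3 → ester.
  CH(CH2OH): pendant –CH2OH on an sp³ backbone C → alcohol.
  COOCH3: –C(=O)OCH3: carbonyl C bonded to C and to –OCH3 → ester (not ketone + ether).
Distinct types present: alcohol, alkyl halide, amine, arene, ester, ether.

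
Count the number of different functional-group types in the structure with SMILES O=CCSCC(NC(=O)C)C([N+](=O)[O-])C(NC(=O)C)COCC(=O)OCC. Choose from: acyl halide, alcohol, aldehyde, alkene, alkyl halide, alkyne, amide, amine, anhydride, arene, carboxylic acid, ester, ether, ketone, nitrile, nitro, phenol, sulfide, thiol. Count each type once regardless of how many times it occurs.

Reading the structure from left to right:
  OHC: terminal –CHO: carbonyl C bonded to H and C → aldehyde.
  CH2SCH2: C–S–C linkage → sulfide (thioether).
  CH(NHCOCH3): pendant –NHC(=O)CH3: N bonded to a carbonyl → amide (not amine).
  CH(NO2): –NO2 on an sp³ carbon → nitro (the N=O is not a carbonyl).
  CH(NHCOCH3): pendant –NHC(=O)CH3: N bonded to a carbonyl → amide (not amine).
  CH2OCH2: C–O–C with sp³ carbons on both sides and no adjacent C=O → ether.
  COOCH2CH3: –C(=O)OCH2CH3: carbonyl C bonded to C and to –OEt → ester.
Distinct types present: aldehyde, amide, ester, ether, nitro, sulfide.

6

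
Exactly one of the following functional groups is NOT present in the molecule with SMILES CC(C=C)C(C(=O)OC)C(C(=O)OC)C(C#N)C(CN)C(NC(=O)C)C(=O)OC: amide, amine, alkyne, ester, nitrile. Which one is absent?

amine: present (CH(CH2NH2) — pendant –CH2NH2: N on sp³ C, no adjacent C=O → amine).
nitrile: present (CH(CN) — pendant –C≡N: nitrile).
amide: present (CH(NHCOCH3) — pendant –NHC(=O)CH3: N bonded to a carbonyl → amide (not amine)).
ester: present (CH(COOCH3) — pendant –COOCH3: carbonyl C bonded to C and –OCH3 → ester).
alkyne: absent. In CH(CN), the triple bond is C≡N, not C≡C, so it is a nitrile.

alkyne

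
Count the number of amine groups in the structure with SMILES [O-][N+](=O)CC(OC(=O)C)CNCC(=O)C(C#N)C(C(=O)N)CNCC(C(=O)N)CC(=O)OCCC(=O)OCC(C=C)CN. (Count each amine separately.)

3

–NO2 on carbon → nitro group.
pendant –OC(=O)CH3: an acyloxy group → ester.
C–N–C with sp³ carbons and no adjacent C=O → amine (secondary).
–C(=O)– with carbon on both sides → ketone.
pendant –C≡N: nitrile.
pendant –CONH2: carbonyl C bonded to C and N → amide.
C–N–C with sp³ carbons and no adjacent C=O → amine (secondary).
pendant –CONH2: carbonyl C bonded to C and N → amide.
–C(=O)–O–C with C on the carbonyl side → ester.
–C(=O)–O–C with C on the carbonyl side → ester.
pendant –CH=CH2: C=C double bond → alkene.
–NH2 on an sp³ carbon with no adjacent C=O → amine.
Amine appears at: CH2NHCH2, CH2NHCH2, CH2NH2 → 3.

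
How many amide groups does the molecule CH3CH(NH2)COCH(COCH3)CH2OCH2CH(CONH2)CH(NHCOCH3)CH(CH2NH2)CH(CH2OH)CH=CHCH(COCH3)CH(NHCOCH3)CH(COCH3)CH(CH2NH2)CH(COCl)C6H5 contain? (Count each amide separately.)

Reading the structure from left to right:
  CH(NH2): –NH2 on an sp³ carbon with no adjacent C=O → amine.
  CO: –C(=O)– with carbon on both sides → ketone.
  CH(COCH3): pendant –COCH3: carbonyl C bonded to two carbons → ketone.
  CH2OCH2: C–O–C with sp³ carbons on both sides and no adjacent C=O → ether.
  CH(CONH2): pendant –CONH2: carbonyl C bonded to C and N → amide.
  CH(NHCOCH3): pendant –NHC(=O)CH3: N bonded to a carbonyl → amide (not amine).
  CH(CH2NH2): pendant –CH2NH2: N on sp³ C, no adjacent C=O → amine.
  CH(CH2OH): pendant –CH2OH on an sp³ backbone C → alcohol.
  CH=CH: C=C double bond → alkene.
  CH(COCH3): pendant –COCH3: carbonyl C bonded to two carbons → ketone.
  CH(NHCOCH3): pendant –NHC(=O)CH3: N bonded to a carbonyl → amide (not amine).
  CH(COCH3): pendant –COCH3: carbonyl C bonded to two carbons → ketone.
  CH(CH2NH2): pendant –CH2NH2: N on sp³ C, no adjacent C=O → amine.
  CH(COCl): pendant –C(=O)X: carbonyl C bonded to C and halogen → acyl halide.
  C6H5: –C6H5 phenyl ring → arene.
Amide appears at: CH(CONH2), CH(NHCOCH3), CH(NHCOCH3) → 3.

3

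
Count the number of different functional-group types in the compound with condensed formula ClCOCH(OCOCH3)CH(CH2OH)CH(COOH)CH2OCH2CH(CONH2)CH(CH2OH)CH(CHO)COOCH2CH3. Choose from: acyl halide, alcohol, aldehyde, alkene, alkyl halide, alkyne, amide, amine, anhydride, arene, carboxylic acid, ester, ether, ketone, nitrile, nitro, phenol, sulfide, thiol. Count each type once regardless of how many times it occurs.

7

Working along the chain:
  ClCO: –C(=O)Cl: carbonyl C bonded to C and to a halogen → acyl halide (not alkyl halide).
  CH(OCOCH3): pendant –OC(=O)CH3: an acyloxy group → ester.
  CH(CH2OH): pendant –CH2OH on an sp³ backbone C → alcohol.
  CH(COOH): pendant –COOH: carbonyl C bonded to C and –OH → carboxylic acid.
  CH2OCH2: C–O–C with sp³ carbons on both sides and no adjacent C=O → ether.
  CH(CONH2): pendant –CONH2: carbonyl C bonded to C and N → amide.
  CH(CH2OH): pendant –CH2OH on an sp³ backbone C → alcohol.
  CH(CHO): pendant –CHO: carbonyl C bonded to C and H → aldehyde.
  COOCH2CH3: –C(=O)OCH2CH3: carbonyl C bonded to C and to –OEt → ester.
Distinct types present: acyl halide, alcohol, aldehyde, amide, carboxylic acid, ester, ether.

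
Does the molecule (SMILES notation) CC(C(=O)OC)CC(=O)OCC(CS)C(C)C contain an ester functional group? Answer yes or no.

Taking each segment in turn:
  CH(COOCH3): pendant –COOCH3: carbonyl C bonded to C and –OCH3 → ester.
  CH2COOCH2: –C(=O)–O–C with C on the carbonyl side → ester.
  CH(CH2SH): pendant –CH2SH → thiol.
The CH(COOCH3) segment supplies the ester: pendant –COOCH3: carbonyl C bonded to C and –OCH3 → ester.

yes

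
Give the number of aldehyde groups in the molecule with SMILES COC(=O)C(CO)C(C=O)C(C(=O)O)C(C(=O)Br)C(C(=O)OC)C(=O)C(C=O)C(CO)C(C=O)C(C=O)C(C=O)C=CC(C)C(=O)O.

CH3O–C(=O)–: carbonyl C bonded to C and to –OCH3 → ester (not ketone + ether).
pendant –CH2OH on an sp³ backbone C → alcohol.
pendant –CHO: carbonyl C bonded to C and H → aldehyde.
pendant –COOH: carbonyl C bonded to C and –OH → carboxylic acid.
pendant –C(=O)X: carbonyl C bonded to C and halogen → acyl halide.
pendant –COOCH3: carbonyl C bonded to C and –OCH3 → ester.
–C(=O)– with carbon on both sides → ketone.
pendant –CHO: carbonyl C bonded to C and H → aldehyde.
pendant –CH2OH on an sp³ backbone C → alcohol.
pendant –CHO: carbonyl C bonded to C and H → aldehyde.
pendant –CHO: carbonyl C bonded to C and H → aldehyde.
pendant –CHO: carbonyl C bonded to C and H → aldehyde.
C=C double bond → alkene.
–COOH: carbonyl C bonded to –OH and C → carboxylic acid (the –OH is not a separate alcohol).
Aldehyde appears at: CH(CHO), CH(CHO), CH(CHO), CH(CHO), CH(CHO) → 5.

5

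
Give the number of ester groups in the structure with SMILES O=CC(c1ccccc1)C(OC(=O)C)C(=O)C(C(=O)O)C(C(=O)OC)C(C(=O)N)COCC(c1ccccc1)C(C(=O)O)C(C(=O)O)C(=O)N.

2

Reading the structure from left to right:
  OHC: terminal –CHO: carbonyl C bonded to H and C → aldehyde.
  CH(C6H5): pendant –C6H5: benzene ring → arene.
  CH(OCOCH3): pendant –OC(=O)CH3: an acyloxy group → ester.
  CO: –C(=O)– with carbon on both sides → ketone.
  CH(COOH): pendant –COOH: carbonyl C bonded to C and –OH → carboxylic acid.
  CH(COOCH3): pendant –COOCH3: carbonyl C bonded to C and –OCH3 → ester.
  CH(CONH2): pendant –CONH2: carbonyl C bonded to C and N → amide.
  CH2OCH2: C–O–C with sp³ carbons on both sides and no adjacent C=O → ether.
  CH(C6H5): pendant –C6H5: benzene ring → arene.
  CH(COOH): pendant –COOH: carbonyl C bonded to C and –OH → carboxylic acid.
  CH(COOH): pendant –COOH: carbonyl C bonded to C and –OH → carboxylic acid.
  CONH2: –C(=O)NH2: carbonyl C bonded to C and to N → amide (the N is not a separate amine).
Ester appears at: CH(OCOCH3), CH(COOCH3) → 2.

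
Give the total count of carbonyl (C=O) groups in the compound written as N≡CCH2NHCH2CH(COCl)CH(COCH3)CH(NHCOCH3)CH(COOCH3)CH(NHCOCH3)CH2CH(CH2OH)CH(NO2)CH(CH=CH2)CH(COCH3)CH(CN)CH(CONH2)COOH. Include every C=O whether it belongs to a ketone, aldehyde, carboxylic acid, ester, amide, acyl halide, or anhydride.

CH(COCl): acyl halide, 1 C=O (running total 1).
CH(COCH3): ketone, 1 C=O (running total 2).
CH(NHCOCH3): amide, 1 C=O (running total 3).
CH(COOCH3): ester, 1 C=O (running total 4).
CH(NHCOCH3): amide, 1 C=O (running total 5).
CH(COCH3): ketone, 1 C=O (running total 6).
CH(CONH2): amide, 1 C=O (running total 7).
COOH: carboxylic acid, 1 C=O (running total 8).

8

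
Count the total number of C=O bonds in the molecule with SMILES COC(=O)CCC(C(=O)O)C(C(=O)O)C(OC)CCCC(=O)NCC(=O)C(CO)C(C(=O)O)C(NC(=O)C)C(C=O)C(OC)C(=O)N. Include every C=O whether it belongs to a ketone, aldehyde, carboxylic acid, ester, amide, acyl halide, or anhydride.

CH3OOC: ester, 1 C=O (running total 1).
CH(COOH): carboxylic acid, 1 C=O (running total 2).
CH(COOH): carboxylic acid, 1 C=O (running total 3).
CH2CONHCH2: amide, 1 C=O (running total 4).
CO: ketone, 1 C=O (running total 5).
CH(COOH): carboxylic acid, 1 C=O (running total 6).
CH(NHCOCH3): amide, 1 C=O (running total 7).
CH(CHO): aldehyde, 1 C=O (running total 8).
CONH2: amide, 1 C=O (running total 9).

9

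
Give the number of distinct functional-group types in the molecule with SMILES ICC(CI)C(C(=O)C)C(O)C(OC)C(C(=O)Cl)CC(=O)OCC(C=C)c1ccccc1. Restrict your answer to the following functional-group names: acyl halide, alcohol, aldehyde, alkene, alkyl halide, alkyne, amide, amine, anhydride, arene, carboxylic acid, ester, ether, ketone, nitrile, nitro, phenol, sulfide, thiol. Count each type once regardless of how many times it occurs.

8

halogen on an sp³ carbon → alkyl halide.
pendant –CH2X: halogen on sp³ carbon → alkyl halide.
pendant –COCH3: carbonyl C bonded to two carbons → ketone.
–OH on an sp³ carbon → alcohol (secondary).
pendant –OCH3: C–O–C with sp³ C, no adjacent C=O → ether.
pendant –C(=O)X: carbonyl C bonded to C and halogen → acyl halide.
–C(=O)–O–C with C on the carbonyl side → ester.
pendant –CH=CH2: C=C double bond → alkene.
–C6H5 phenyl ring → arene.
Distinct types present: acyl halide, alcohol, alkene, alkyl halide, arene, ester, ether, ketone.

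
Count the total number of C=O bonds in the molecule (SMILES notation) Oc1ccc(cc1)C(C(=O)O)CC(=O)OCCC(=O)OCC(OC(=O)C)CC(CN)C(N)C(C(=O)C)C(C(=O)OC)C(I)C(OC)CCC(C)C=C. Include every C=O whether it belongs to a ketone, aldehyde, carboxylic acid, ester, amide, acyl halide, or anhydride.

6

CH(COOH): carboxylic acid, 1 C=O (running total 1).
CH2COOCH2: ester, 1 C=O (running total 2).
CH2COOCH2: ester, 1 C=O (running total 3).
CH(OCOCH3): ester, 1 C=O (running total 4).
CH(COCH3): ketone, 1 C=O (running total 5).
CH(COOCH3): ester, 1 C=O (running total 6).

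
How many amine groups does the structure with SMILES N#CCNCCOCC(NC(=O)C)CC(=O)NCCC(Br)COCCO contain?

1

N≡C–: carbon triple-bonded to nitrogen → nitrile.
C–N–C with sp³ carbons and no adjacent C=O → amine (secondary).
C–O–C with sp³ carbons on both sides and no adjacent C=O → ether.
pendant –NHC(=O)CH3: N bonded to a carbonyl → amide (not amine).
–C(=O)–N– linkage → amide (the N is not an amine).
halogen on an sp³ carbon → alkyl halide.
C–O–C with sp³ carbons on both sides and no adjacent C=O → ether.
–OH on an sp³ carbon → alcohol.
Amine appears at: CH2NHCH2 → 1.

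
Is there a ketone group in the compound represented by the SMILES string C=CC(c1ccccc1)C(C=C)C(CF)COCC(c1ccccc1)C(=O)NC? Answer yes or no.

no

Taking each segment in turn:
  CH2=CH: C=C double bond → alkene.
  CH(C6H5): pendant –C6H5: benzene ring → arene.
  CH(CH=CH2): pendant –CH=CH2: C=C double bond → alkene.
  CH(CH2F): pendant –CH2X: halogen on sp³ carbon → alkyl halide.
  CH2OCH2: C–O–C with sp³ carbons on both sides and no adjacent C=O → ether.
  CH(C6H5): pendant –C6H5: benzene ring → arene.
  CONHCH3: –C(=O)NHCH3: carbonyl C bonded to C and to N → amide (the N is not an amine).
In CONHCH3, the C=O is bonded to nitrogen, which defines an amide, not a ketone.
The groups actually present are: alkene, alkyl halide, amide, arene, ether.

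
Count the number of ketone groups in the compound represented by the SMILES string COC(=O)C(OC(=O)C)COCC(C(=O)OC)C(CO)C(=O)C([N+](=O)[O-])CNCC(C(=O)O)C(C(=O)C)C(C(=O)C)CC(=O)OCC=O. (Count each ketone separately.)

3

CH3O–C(=O)–: carbonyl C bonded to C and to –OCH3 → ester (not ketone + ether).
pendant –OC(=O)CH3: an acyloxy group → ester.
C–O–C with sp³ carbons on both sides and no adjacent C=O → ether.
pendant –COOCH3: carbonyl C bonded to C and –OCH3 → ester.
pendant –CH2OH on an sp³ backbone C → alcohol.
–C(=O)– with carbon on both sides → ketone.
–NO2 on an sp³ carbon → nitro (the N=O is not a carbonyl).
C–N–C with sp³ carbons and no adjacent C=O → amine (secondary).
pendant –COOH: carbonyl C bonded to C and –OH → carboxylic acid.
pendant –COCH3: carbonyl C bonded to two carbons → ketone.
pendant –COCH3: carbonyl C bonded to two carbons → ketone.
–C(=O)–O–C with C on the carbonyl side → ester.
terminal –CHO: carbonyl C bonded to H and C → aldehyde.
Ketone appears at: CO, CH(COCH3), CH(COCH3) → 3.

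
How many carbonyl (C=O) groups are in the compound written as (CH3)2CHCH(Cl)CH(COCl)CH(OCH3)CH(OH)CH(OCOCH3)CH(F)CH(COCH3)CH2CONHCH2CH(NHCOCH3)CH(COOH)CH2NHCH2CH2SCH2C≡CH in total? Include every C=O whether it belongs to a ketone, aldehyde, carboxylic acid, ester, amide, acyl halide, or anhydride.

6

CH(COCl): acyl halide, 1 C=O (running total 1).
CH(OCOCH3): ester, 1 C=O (running total 2).
CH(COCH3): ketone, 1 C=O (running total 3).
CH2CONHCH2: amide, 1 C=O (running total 4).
CH(NHCOCH3): amide, 1 C=O (running total 5).
CH(COOH): carboxylic acid, 1 C=O (running total 6).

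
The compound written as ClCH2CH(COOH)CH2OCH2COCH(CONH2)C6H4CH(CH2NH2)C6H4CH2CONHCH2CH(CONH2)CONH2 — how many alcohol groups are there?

halogen on an sp³ carbon → alkyl halide.
pendant –COOH: carbonyl C bonded to C and –OH → carboxylic acid.
C–O–C with sp³ carbons on both sides and no adjacent C=O → ether.
–C(=O)– with carbon on both sides → ketone.
pendant –CONH2: carbonyl C bonded to C and N → amide.
para-disubstituted benzene ring → arene.
pendant –CH2NH2: N on sp³ C, no adjacent C=O → amine.
para-disubstituted benzene ring → arene.
–C(=O)–N– linkage → amide (the N is not an amine).
pendant –CONH2: carbonyl C bonded to C and N → amide.
–C(=O)NH2: carbonyl C bonded to C and to N → amide (the N is not a separate amine).
No segment is a alcohol: CH(COOH) is carboxylic acid, not alcohol; CH2OCH2 is ether, not alcohol; CO is ketone, not alcohol. → 0.

0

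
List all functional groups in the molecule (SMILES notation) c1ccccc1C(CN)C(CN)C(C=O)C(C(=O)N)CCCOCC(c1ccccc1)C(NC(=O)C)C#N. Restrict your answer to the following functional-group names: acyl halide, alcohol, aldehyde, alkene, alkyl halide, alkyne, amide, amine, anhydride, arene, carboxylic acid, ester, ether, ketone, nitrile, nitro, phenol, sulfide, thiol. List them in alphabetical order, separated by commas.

aldehyde, amide, amine, arene, ether, nitrile

Working along the chain:
  C6H5: C6H5– phenyl ring → arene.
  CH(CH2NH2): pendant –CH2NH2: N on sp³ C, no adjacent C=O → amine.
  CH(CH2NH2): pendant –CH2NH2: N on sp³ C, no adjacent C=O → amine.
  CH(CHO): pendant –CHO: carbonyl C bonded to C and H → aldehyde.
  CH(CONH2): pendant –CONH2: carbonyl C bonded to C and N → amide.
  CH2OCH2: C–O–C with sp³ carbons on both sides and no adjacent C=O → ether.
  CH(C6H5): pendant –C6H5: benzene ring → arene.
  CH(NHCOCH3): pendant –NHC(=O)CH3: N bonded to a carbonyl → amide (not amine).
  CN: –C≡N: carbon triple-bonded to nitrogen → nitrile.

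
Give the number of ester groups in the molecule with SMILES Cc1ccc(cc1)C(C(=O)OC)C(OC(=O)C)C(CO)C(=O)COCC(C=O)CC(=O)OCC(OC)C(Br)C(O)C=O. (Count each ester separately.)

Taking each segment in turn:
  C6H4: para-disubstituted benzene ring → arene.
  CH(COOCH3): pendant –COOCH3: carbonyl C bonded to C and –OCH3 → ester.
  CH(OCOCH3): pendant –OC(=O)CH3: an acyloxy group → ester.
  CH(CH2OH): pendant –CH2OH on an sp³ backbone C → alcohol.
  CO: –C(=O)– with carbon on both sides → ketone.
  CH2OCH2: C–O–C with sp³ carbons on both sides and no adjacent C=O → ether.
  CH(CHO): pendant –CHO: carbonyl C bonded to C and H → aldehyde.
  CH2COOCH2: –C(=O)–O–C with C on the carbonyl side → ester.
  CH(OCH3): pendant –OCH3: C–O–C with sp³ C, no adjacent C=O → ether.
  CH(Br): halogen on an sp³ carbon → alkyl halide.
  CH(OH): –OH on an sp³ carbon → alcohol (secondary).
  CHO: terminal –CHO: carbonyl C bonded to H and C → aldehyde.
Ester appears at: CH(COOCH3), CH(OCOCH3), CH2COOCH2 → 3.

3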